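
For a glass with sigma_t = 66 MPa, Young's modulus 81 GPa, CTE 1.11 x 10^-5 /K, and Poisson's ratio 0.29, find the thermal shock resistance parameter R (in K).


Thermal shock resistance: R = sigma * (1 - nu) / (E * alpha)
  Numerator = 66 * (1 - 0.29) = 46.86
  Denominator = 81 * 1000 * (1.11 x 10^-5) = 0.8991
  R = 46.86 / 0.8991 = 52.1 K

52.1 K


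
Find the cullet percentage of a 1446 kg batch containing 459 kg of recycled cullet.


Cullet ratio = (cullet mass / total batch mass) * 100
  Ratio = 459 / 1446 * 100 = 31.74%

31.74%


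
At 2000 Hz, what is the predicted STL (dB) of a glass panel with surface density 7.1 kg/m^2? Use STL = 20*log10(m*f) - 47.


Mass law: STL = 20 * log10(m * f) - 47
  m * f = 7.1 * 2000 = 14200
  log10(14200) = 4.15229
  STL = 20 * 4.15229 - 47 = 83.0458 - 47 = 36.0 dB

36.0 dB


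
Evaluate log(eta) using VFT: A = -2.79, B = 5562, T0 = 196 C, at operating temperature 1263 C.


VFT equation: log(eta) = A + B / (T - T0)
  T - T0 = 1263 - 196 = 1067
  B / (T - T0) = 5562 / 1067 = 5.213
  log(eta) = -2.79 + 5.213 = 2.423

2.423


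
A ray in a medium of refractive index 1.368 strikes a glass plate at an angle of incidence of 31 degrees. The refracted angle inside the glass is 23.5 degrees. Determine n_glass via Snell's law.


Apply Snell's law: n1 * sin(theta1) = n2 * sin(theta2)
  n2 = n1 * sin(theta1) / sin(theta2)
  sin(31) = 0.515038
  sin(23.5) = 0.398749
  n2 = 1.368 * 0.515038 / 0.398749 = 1.767

1.767


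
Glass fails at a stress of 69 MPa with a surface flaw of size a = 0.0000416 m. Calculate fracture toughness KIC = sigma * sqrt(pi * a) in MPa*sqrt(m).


Fracture toughness: KIC = sigma * sqrt(pi * a)
  pi * a = pi * 0.0000416 = 0.00013069
  sqrt(pi * a) = 0.011432
  KIC = 69 * 0.011432 = 0.789 MPa*sqrt(m)

0.789 MPa*sqrt(m)


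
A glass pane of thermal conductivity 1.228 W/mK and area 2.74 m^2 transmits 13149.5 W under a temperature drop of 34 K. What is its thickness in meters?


Fourier's law: t = k * A * dT / Q
  t = 1.228 * 2.74 * 34 / 13149.5
  t = 114.40048 / 13149.5 = 0.0087 m

0.0087 m


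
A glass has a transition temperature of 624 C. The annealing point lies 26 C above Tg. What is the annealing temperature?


The annealing temperature is Tg plus the offset:
  T_anneal = 624 + 26 = 650 C

650 C


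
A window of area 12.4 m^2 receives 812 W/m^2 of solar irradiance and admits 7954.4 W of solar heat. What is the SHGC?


Rearrange Q = Area * SHGC * Irradiance:
  SHGC = Q / (Area * Irradiance)
  SHGC = 7954.4 / (12.4 * 812) = 0.79

0.79


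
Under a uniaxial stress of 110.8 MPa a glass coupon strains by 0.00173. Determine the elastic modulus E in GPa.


Young's modulus: E = stress / strain
  E = 110.8 MPa / 0.00173 = 64046.24 MPa
Convert to GPa: 64046.24 / 1000 = 64.05 GPa

64.05 GPa


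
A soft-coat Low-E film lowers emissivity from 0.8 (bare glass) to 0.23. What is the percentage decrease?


Percentage reduction = (1 - coated/uncoated) * 100
  Ratio = 0.23 / 0.8 = 0.2875
  Reduction = (1 - 0.2875) * 100 = 71.2%

71.2%


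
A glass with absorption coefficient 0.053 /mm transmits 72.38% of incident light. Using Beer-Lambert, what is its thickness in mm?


Rearrange T = exp(-alpha * thickness):
  thickness = -ln(T) / alpha
  T = 72.38/100 = 0.7238
  ln(T) = -0.32324
  -ln(T) = 0.32324
  thickness = 0.32324 / 0.053 = 6.1 mm

6.1 mm


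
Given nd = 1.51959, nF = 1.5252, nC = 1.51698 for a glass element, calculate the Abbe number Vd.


Abbe number formula: Vd = (nd - 1) / (nF - nC)
  nd - 1 = 1.51959 - 1 = 0.51959
  nF - nC = 1.5252 - 1.51698 = 0.00822
  Vd = 0.51959 / 0.00822 = 63.21

63.21


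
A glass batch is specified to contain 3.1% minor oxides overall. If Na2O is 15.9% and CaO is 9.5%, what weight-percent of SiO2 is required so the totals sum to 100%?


Known pieces sum to 100%:
  SiO2 = 100 - (others + Na2O + CaO)
  SiO2 = 100 - (3.1 + 15.9 + 9.5) = 71.5%

71.5%


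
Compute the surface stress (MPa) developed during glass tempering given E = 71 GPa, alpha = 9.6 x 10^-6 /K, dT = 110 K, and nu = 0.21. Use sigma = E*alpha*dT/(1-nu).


Tempering stress: sigma = E * alpha * dT / (1 - nu)
  E (MPa) = 71 * 1000 = 71000
  Numerator = 71000 * (9.6 x 10^-6) * 110 = 74.976
  Denominator = 1 - 0.21 = 0.79
  sigma = 74.976 / 0.79 = 94.9 MPa

94.9 MPa


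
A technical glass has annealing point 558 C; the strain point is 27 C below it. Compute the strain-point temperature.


Strain point = annealing point - difference:
  T_strain = 558 - 27 = 531 C

531 C


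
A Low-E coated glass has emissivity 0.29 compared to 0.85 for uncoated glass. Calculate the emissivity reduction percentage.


Percentage reduction = (1 - coated/uncoated) * 100
  Ratio = 0.29 / 0.85 = 0.3412
  Reduction = (1 - 0.3412) * 100 = 65.9%

65.9%


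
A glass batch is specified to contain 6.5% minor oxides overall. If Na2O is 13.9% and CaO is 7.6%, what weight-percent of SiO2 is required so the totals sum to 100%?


Known pieces sum to 100%:
  SiO2 = 100 - (others + Na2O + CaO)
  SiO2 = 100 - (6.5 + 13.9 + 7.6) = 72.0%

72.0%


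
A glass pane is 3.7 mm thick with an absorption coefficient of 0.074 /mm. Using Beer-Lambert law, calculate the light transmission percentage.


Beer-Lambert law: T = exp(-alpha * thickness)
  exponent = -0.074 * 3.7 = -0.2738
  T = exp(-0.2738) = 0.7605
  Percentage = 0.7605 * 100 = 76.05%

76.05%


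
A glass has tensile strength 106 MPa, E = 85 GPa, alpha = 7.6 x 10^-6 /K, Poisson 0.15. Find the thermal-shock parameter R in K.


Thermal shock resistance: R = sigma * (1 - nu) / (E * alpha)
  Numerator = 106 * (1 - 0.15) = 90.1
  Denominator = 85 * 1000 * (7.6 x 10^-6) = 0.646
  R = 90.1 / 0.646 = 139.5 K

139.5 K


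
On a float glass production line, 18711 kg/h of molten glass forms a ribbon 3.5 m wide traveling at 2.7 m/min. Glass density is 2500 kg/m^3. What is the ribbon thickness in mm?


Ribbon cross-section from mass balance:
  Volume rate = throughput / density = 18711 / 2500 = 7.4844 m^3/h
  thickness = volume rate / (speed * 60 * width), i.e.
  thickness = throughput / (60 * speed * width * density) * 1000
  thickness = 18711 / (60 * 2.7 * 3.5 * 2500) * 1000 = 13.2 mm

13.2 mm


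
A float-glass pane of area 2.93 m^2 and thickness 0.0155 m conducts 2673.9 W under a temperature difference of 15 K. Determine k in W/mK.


Fourier's law rearranged: k = Q * t / (A * dT)
  Numerator = 2673.9 * 0.0155 = 41.44545
  Denominator = 2.93 * 15 = 43.95
  k = 41.44545 / 43.95 = 0.943 W/mK

0.943 W/mK


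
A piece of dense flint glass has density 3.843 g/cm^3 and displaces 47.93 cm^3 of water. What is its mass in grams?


Rearrange rho = m / V:
  m = rho * V
  m = 3.843 * 47.93 = 184.195 g

184.195 g


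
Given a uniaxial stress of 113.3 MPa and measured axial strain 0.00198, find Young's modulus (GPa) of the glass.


Young's modulus: E = stress / strain
  E = 113.3 MPa / 0.00198 = 57222.22 MPa
Convert to GPa: 57222.22 / 1000 = 57.22 GPa

57.22 GPa


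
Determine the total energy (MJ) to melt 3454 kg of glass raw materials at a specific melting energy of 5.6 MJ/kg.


Total energy = mass * specific energy
  E = 3454 * 5.6 = 19342.4 MJ

19342.4 MJ


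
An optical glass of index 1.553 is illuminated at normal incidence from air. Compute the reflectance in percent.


Fresnel reflectance at normal incidence:
  R = ((n - 1)/(n + 1))^2
  (n - 1)/(n + 1) = (1.553 - 1)/(1.553 + 1) = 0.216608
  R = 0.216608^2 = 0.046919
  R(%) = 0.046919 * 100 = 4.692%

4.692%


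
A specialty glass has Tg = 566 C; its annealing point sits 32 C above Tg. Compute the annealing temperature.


The annealing temperature is Tg plus the offset:
  T_anneal = 566 + 32 = 598 C

598 C


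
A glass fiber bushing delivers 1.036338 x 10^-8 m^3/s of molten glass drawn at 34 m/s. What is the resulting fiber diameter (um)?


Cross-sectional area from continuity:
  A = Q / v = 1.036338 x 10^-8 / 34 = 3.048053 x 10^-10 m^2
Diameter from circular cross-section:
  d = sqrt(4A / pi) * 10^6 (m -> um)
  d = sqrt(4 * 3.048053 x 10^-10 / pi) * 10^6 = 19.7 um

19.7 um


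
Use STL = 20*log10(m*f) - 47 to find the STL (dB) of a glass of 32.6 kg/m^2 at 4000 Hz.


Mass law: STL = 20 * log10(m * f) - 47
  m * f = 32.6 * 4000 = 130400
  log10(130400) = 5.11528
  STL = 20 * 5.11528 - 47 = 102.3056 - 47 = 55.3 dB

55.3 dB


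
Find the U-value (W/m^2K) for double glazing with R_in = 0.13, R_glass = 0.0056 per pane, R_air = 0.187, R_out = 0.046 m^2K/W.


Total thermal resistance (series):
  R_total = R_in + R_glass + R_air + R_glass + R_out
  R_total = 0.13 + 0.0056 + 0.187 + 0.0056 + 0.046 = 0.3742 m^2K/W
U-value = 1 / R_total = 1 / 0.3742 = 2.672 W/m^2K

2.672 W/m^2K


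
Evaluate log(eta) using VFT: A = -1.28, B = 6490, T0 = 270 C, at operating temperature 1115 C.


VFT equation: log(eta) = A + B / (T - T0)
  T - T0 = 1115 - 270 = 845
  B / (T - T0) = 6490 / 845 = 7.68
  log(eta) = -1.28 + 7.68 = 6.4

6.4


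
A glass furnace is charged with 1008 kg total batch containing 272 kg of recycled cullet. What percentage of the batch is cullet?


Cullet ratio = (cullet mass / total batch mass) * 100
  Ratio = 272 / 1008 * 100 = 26.98%

26.98%


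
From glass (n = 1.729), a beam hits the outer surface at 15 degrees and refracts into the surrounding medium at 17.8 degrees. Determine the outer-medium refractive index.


Apply Snell's law: n1 * sin(theta1) = n2 * sin(theta2)
  n2 = n1 * sin(theta1) / sin(theta2)
  sin(15) = 0.258819
  sin(17.8) = 0.305695
  n2 = 1.729 * 0.258819 / 0.305695 = 1.4639

1.4639


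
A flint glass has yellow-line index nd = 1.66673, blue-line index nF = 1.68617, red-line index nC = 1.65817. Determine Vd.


Abbe number formula: Vd = (nd - 1) / (nF - nC)
  nd - 1 = 1.66673 - 1 = 0.66673
  nF - nC = 1.68617 - 1.65817 = 0.028
  Vd = 0.66673 / 0.028 = 23.81

23.81


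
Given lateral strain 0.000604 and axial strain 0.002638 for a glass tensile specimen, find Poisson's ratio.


Poisson's ratio: nu = lateral strain / axial strain
  nu = 0.000604 / 0.002638 = 0.229

0.229


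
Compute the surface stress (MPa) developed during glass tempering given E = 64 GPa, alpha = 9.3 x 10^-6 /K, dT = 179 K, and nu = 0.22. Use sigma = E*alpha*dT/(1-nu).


Tempering stress: sigma = E * alpha * dT / (1 - nu)
  E (MPa) = 64 * 1000 = 64000
  Numerator = 64000 * (9.3 x 10^-6) * 179 = 106.5408
  Denominator = 1 - 0.22 = 0.78
  sigma = 106.5408 / 0.78 = 136.6 MPa

136.6 MPa


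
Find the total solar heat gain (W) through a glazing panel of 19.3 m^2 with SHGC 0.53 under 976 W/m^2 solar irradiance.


Solar heat gain: Q = Area * SHGC * Irradiance
  Q = 19.3 * 0.53 * 976 = 9983.5 W

9983.5 W


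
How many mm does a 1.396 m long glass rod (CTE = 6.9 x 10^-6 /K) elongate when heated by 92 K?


Thermal expansion formula: dL = alpha * L0 * dT
  dL = (6.9 x 10^-6) * 1.396 * 92 = 0.00088618 m
Convert to mm: 0.00088618 * 1000 = 0.8862 mm

0.8862 mm


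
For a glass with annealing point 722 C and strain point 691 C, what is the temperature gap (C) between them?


Gap = T_anneal - T_strain:
  gap = 722 - 691 = 31 C

31 C


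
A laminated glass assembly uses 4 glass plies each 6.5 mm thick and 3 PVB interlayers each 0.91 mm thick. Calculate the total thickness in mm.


Total thickness = glass contribution + PVB contribution
  Glass: 4 * 6.5 = 26.0 mm
  PVB: 3 * 0.91 = 2.73 mm
  Total = 26.0 + 2.73 = 28.73 mm

28.73 mm


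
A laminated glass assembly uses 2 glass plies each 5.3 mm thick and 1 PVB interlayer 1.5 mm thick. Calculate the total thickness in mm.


Total thickness = glass contribution + PVB contribution
  Glass: 2 * 5.3 = 10.6 mm
  PVB: 1 * 1.5 = 1.5 mm
  Total = 10.6 + 1.5 = 12.1 mm

12.1 mm


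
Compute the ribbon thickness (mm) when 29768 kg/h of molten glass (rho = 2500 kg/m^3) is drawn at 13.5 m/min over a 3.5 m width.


Ribbon cross-section from mass balance:
  Volume rate = throughput / density = 29768 / 2500 = 11.9072 m^3/h
  thickness = volume rate / (speed * 60 * width), i.e.
  thickness = throughput / (60 * speed * width * density) * 1000
  thickness = 29768 / (60 * 13.5 * 3.5 * 2500) * 1000 = 4.2 mm

4.2 mm


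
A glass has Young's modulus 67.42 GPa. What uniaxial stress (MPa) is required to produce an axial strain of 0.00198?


Rearrange E = sigma / epsilon:
  sigma = E * epsilon
  E (MPa) = 67.42 * 1000 = 67420
  sigma = 67420 * 0.00198 = 133.49 MPa

133.49 MPa


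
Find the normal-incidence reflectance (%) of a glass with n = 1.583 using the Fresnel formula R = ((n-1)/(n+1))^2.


Fresnel reflectance at normal incidence:
  R = ((n - 1)/(n + 1))^2
  (n - 1)/(n + 1) = (1.583 - 1)/(1.583 + 1) = 0.225707
  R = 0.225707^2 = 0.0509436
  R(%) = 0.0509436 * 100 = 5.094%

5.094%


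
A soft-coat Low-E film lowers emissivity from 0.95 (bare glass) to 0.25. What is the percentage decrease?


Percentage reduction = (1 - coated/uncoated) * 100
  Ratio = 0.25 / 0.95 = 0.2632
  Reduction = (1 - 0.2632) * 100 = 73.7%

73.7%


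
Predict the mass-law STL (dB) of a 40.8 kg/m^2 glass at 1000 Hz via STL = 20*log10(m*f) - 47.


Mass law: STL = 20 * log10(m * f) - 47
  m * f = 40.8 * 1000 = 40800
  log10(40800) = 4.61066
  STL = 20 * 4.61066 - 47 = 92.2132 - 47 = 45.2 dB

45.2 dB


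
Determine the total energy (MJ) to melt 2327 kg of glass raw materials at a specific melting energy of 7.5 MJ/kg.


Total energy = mass * specific energy
  E = 2327 * 7.5 = 17452.5 MJ

17452.5 MJ


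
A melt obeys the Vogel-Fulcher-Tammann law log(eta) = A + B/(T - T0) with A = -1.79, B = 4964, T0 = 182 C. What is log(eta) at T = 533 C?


VFT equation: log(eta) = A + B / (T - T0)
  T - T0 = 533 - 182 = 351
  B / (T - T0) = 4964 / 351 = 14.142
  log(eta) = -1.79 + 14.142 = 12.352

12.352


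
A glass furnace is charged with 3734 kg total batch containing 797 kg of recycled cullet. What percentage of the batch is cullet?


Cullet ratio = (cullet mass / total batch mass) * 100
  Ratio = 797 / 3734 * 100 = 21.34%

21.34%


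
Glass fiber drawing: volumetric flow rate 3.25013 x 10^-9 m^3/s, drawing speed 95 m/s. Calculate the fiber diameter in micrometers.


Cross-sectional area from continuity:
  A = Q / v = 3.25013 x 10^-9 / 95 = 3.421189 x 10^-11 m^2
Diameter from circular cross-section:
  d = sqrt(4A / pi) * 10^6 (m -> um)
  d = sqrt(4 * 3.421189 x 10^-11 / pi) * 10^6 = 6.6 um

6.6 um


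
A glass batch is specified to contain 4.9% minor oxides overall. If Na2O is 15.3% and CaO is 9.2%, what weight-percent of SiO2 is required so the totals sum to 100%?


Known pieces sum to 100%:
  SiO2 = 100 - (others + Na2O + CaO)
  SiO2 = 100 - (4.9 + 15.3 + 9.2) = 70.6%

70.6%


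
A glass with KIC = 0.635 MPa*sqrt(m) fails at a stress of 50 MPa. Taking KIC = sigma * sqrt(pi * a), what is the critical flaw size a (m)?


Rearrange KIC = sigma * sqrt(pi * a):
  sqrt(pi * a) = KIC / sigma
  sqrt(pi * a) = 0.635 / 50 = 0.0127
  a = (KIC / sigma)^2 / pi
  a = 0.0127^2 / pi = 0.0000513 m

0.0000513 m


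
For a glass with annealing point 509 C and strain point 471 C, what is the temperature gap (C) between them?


Gap = T_anneal - T_strain:
  gap = 509 - 471 = 38 C

38 C


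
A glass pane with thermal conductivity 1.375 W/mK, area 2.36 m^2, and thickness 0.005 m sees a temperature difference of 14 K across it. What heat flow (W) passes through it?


Fourier's law: Q = k * A * dT / t
  Q = 1.375 * 2.36 * 14 / 0.005
  Q = 45.43 / 0.005 = 9086 W

9086 W


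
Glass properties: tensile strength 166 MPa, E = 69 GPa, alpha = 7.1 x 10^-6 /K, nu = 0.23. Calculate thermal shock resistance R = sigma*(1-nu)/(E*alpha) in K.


Thermal shock resistance: R = sigma * (1 - nu) / (E * alpha)
  Numerator = 166 * (1 - 0.23) = 127.82
  Denominator = 69 * 1000 * (7.1 x 10^-6) = 0.4899
  R = 127.82 / 0.4899 = 260.9 K

260.9 K


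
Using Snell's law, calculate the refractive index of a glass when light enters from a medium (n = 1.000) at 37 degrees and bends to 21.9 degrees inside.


Apply Snell's law: n1 * sin(theta1) = n2 * sin(theta2)
  n2 = n1 * sin(theta1) / sin(theta2)
  sin(37) = 0.601815
  sin(21.9) = 0.372988
  n2 = 1.000 * 0.601815 / 0.372988 = 1.6135

1.6135


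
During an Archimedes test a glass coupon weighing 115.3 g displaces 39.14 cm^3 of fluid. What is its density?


Use the definition of density:
  rho = mass / volume
  rho = 115.3 / 39.14 = 2.946 g/cm^3

2.946 g/cm^3


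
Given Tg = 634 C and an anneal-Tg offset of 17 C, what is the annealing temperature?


The annealing temperature is Tg plus the offset:
  T_anneal = 634 + 17 = 651 C

651 C


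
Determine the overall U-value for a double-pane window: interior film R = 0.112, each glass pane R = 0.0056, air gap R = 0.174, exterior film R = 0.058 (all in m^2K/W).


Total thermal resistance (series):
  R_total = R_in + R_glass + R_air + R_glass + R_out
  R_total = 0.112 + 0.0056 + 0.174 + 0.0056 + 0.058 = 0.3552 m^2K/W
U-value = 1 / R_total = 1 / 0.3552 = 2.815 W/m^2K

2.815 W/m^2K


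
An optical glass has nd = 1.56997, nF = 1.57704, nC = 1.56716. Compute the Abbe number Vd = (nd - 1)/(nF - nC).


Abbe number formula: Vd = (nd - 1) / (nF - nC)
  nd - 1 = 1.56997 - 1 = 0.56997
  nF - nC = 1.57704 - 1.56716 = 0.00988
  Vd = 0.56997 / 0.00988 = 57.69

57.69


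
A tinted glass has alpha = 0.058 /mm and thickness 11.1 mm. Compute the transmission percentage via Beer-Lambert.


Beer-Lambert law: T = exp(-alpha * thickness)
  exponent = -0.058 * 11.1 = -0.6438
  T = exp(-0.6438) = 0.5253
  Percentage = 0.5253 * 100 = 52.53%

52.53%


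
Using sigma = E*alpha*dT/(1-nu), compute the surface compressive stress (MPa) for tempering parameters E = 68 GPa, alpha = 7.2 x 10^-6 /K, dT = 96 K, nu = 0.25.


Tempering stress: sigma = E * alpha * dT / (1 - nu)
  E (MPa) = 68 * 1000 = 68000
  Numerator = 68000 * (7.2 x 10^-6) * 96 = 47.0016
  Denominator = 1 - 0.25 = 0.75
  sigma = 47.0016 / 0.75 = 62.7 MPa

62.7 MPa


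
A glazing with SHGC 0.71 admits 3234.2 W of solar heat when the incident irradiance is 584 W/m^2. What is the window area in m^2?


Rearrange Q = Area * SHGC * Irradiance:
  Area = Q / (SHGC * Irradiance)
  Area = 3234.2 / (0.71 * 584) = 7.8 m^2

7.8 m^2


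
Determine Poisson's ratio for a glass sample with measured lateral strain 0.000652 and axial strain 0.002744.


Poisson's ratio: nu = lateral strain / axial strain
  nu = 0.000652 / 0.002744 = 0.2376

0.2376


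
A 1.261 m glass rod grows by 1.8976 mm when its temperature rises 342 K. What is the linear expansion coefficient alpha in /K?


Rearrange dL = alpha * L0 * dT for alpha:
  alpha = dL / (L0 * dT)
  alpha = (1.8976 / 1000) / (1.261 * 342) = 0.0000044 /K = 4.4 x 10^-6 /K

4.4 x 10^-6 /K


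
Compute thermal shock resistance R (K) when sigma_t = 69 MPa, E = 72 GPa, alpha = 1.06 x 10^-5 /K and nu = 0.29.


Thermal shock resistance: R = sigma * (1 - nu) / (E * alpha)
  Numerator = 69 * (1 - 0.29) = 48.99
  Denominator = 72 * 1000 * (1.06 x 10^-5) = 0.7632
  R = 48.99 / 0.7632 = 64.2 K

64.2 K


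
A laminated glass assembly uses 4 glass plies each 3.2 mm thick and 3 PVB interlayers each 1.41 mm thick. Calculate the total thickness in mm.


Total thickness = glass contribution + PVB contribution
  Glass: 4 * 3.2 = 12.8 mm
  PVB: 3 * 1.41 = 4.23 mm
  Total = 12.8 + 4.23 = 17.03 mm

17.03 mm


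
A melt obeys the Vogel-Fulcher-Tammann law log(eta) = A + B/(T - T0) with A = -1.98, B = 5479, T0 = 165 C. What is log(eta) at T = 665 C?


VFT equation: log(eta) = A + B / (T - T0)
  T - T0 = 665 - 165 = 500
  B / (T - T0) = 5479 / 500 = 10.958
  log(eta) = -1.98 + 10.958 = 8.978

8.978


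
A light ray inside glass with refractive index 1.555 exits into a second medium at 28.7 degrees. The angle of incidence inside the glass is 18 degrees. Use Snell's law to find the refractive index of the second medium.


Apply Snell's law: n1 * sin(theta1) = n2 * sin(theta2)
  n2 = n1 * sin(theta1) / sin(theta2)
  sin(18) = 0.309017
  sin(28.7) = 0.480223
  n2 = 1.555 * 0.309017 / 0.480223 = 1.0006

1.0006


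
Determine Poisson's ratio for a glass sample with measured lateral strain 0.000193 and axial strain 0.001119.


Poisson's ratio: nu = lateral strain / axial strain
  nu = 0.000193 / 0.001119 = 0.1725

0.1725


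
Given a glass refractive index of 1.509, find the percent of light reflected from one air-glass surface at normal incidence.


Fresnel reflectance at normal incidence:
  R = ((n - 1)/(n + 1))^2
  (n - 1)/(n + 1) = (1.509 - 1)/(1.509 + 1) = 0.20287
  R = 0.20287^2 = 0.0411562
  R(%) = 0.0411562 * 100 = 4.116%

4.116%


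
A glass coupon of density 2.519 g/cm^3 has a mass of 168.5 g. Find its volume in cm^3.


Rearrange rho = m / V:
  V = m / rho
  V = 168.5 / 2.519 = 66.892 cm^3

66.892 cm^3


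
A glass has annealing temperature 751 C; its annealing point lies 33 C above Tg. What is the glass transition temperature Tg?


Rearrange T_anneal = Tg + offset for Tg:
  Tg = T_anneal - offset = 751 - 33 = 718 C

718 C


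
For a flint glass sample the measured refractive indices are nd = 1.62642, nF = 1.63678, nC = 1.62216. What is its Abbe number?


Abbe number formula: Vd = (nd - 1) / (nF - nC)
  nd - 1 = 1.62642 - 1 = 0.62642
  nF - nC = 1.63678 - 1.62216 = 0.01462
  Vd = 0.62642 / 0.01462 = 42.85

42.85


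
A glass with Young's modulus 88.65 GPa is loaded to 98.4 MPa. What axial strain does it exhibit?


Rearrange E = sigma / epsilon:
  epsilon = sigma / E
  E (MPa) = 88.65 * 1000 = 88650
  epsilon = 98.4 / 88650 = 0.00111

0.00111


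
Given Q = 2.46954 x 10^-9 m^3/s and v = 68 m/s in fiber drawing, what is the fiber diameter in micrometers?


Cross-sectional area from continuity:
  A = Q / v = 2.46954 x 10^-9 / 68 = 3.631676 x 10^-11 m^2
Diameter from circular cross-section:
  d = sqrt(4A / pi) * 10^6 (m -> um)
  d = sqrt(4 * 3.631676 x 10^-11 / pi) * 10^6 = 6.8 um

6.8 um


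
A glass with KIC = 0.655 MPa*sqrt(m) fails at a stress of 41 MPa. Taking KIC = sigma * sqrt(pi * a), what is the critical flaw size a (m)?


Rearrange KIC = sigma * sqrt(pi * a):
  sqrt(pi * a) = KIC / sigma
  sqrt(pi * a) = 0.655 / 41 = 0.015976
  a = (KIC / sigma)^2 / pi
  a = 0.015976^2 / pi = 0.0000812 m

0.0000812 m


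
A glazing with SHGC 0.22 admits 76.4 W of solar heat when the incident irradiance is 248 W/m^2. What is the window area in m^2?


Rearrange Q = Area * SHGC * Irradiance:
  Area = Q / (SHGC * Irradiance)
  Area = 76.4 / (0.22 * 248) = 1.4 m^2

1.4 m^2


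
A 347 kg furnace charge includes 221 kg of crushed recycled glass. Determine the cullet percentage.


Cullet ratio = (cullet mass / total batch mass) * 100
  Ratio = 221 / 347 * 100 = 63.69%

63.69%


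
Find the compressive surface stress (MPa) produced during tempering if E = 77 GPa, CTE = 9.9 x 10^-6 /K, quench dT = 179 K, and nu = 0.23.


Tempering stress: sigma = E * alpha * dT / (1 - nu)
  E (MPa) = 77 * 1000 = 77000
  Numerator = 77000 * (9.9 x 10^-6) * 179 = 136.4517
  Denominator = 1 - 0.23 = 0.77
  sigma = 136.4517 / 0.77 = 177.2 MPa

177.2 MPa


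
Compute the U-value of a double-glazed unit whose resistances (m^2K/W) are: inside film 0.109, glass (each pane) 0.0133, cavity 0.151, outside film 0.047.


Total thermal resistance (series):
  R_total = R_in + R_glass + R_air + R_glass + R_out
  R_total = 0.109 + 0.0133 + 0.151 + 0.0133 + 0.047 = 0.3336 m^2K/W
U-value = 1 / R_total = 1 / 0.3336 = 2.998 W/m^2K

2.998 W/m^2K


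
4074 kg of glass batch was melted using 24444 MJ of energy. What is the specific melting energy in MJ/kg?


Rearrange E = m * s for s:
  s = E / m
  s = 24444 / 4074 = 6.0 MJ/kg

6.0 MJ/kg


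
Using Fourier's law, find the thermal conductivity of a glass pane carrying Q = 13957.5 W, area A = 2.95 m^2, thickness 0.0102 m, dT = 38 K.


Fourier's law rearranged: k = Q * t / (A * dT)
  Numerator = 13957.5 * 0.0102 = 142.3665
  Denominator = 2.95 * 38 = 112.1
  k = 142.3665 / 112.1 = 1.27 W/mK

1.27 W/mK


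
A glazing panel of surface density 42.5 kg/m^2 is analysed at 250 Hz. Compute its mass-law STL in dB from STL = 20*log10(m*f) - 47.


Mass law: STL = 20 * log10(m * f) - 47
  m * f = 42.5 * 250 = 10625
  log10(10625) = 4.02633
  STL = 20 * 4.02633 - 47 = 80.5266 - 47 = 33.5 dB

33.5 dB


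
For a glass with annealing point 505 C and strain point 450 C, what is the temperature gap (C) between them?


Gap = T_anneal - T_strain:
  gap = 505 - 450 = 55 C

55 C


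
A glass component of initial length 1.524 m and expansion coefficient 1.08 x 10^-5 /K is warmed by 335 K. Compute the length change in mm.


Thermal expansion formula: dL = alpha * L0 * dT
  dL = (1.08 x 10^-5) * 1.524 * 335 = 0.00551383 m
Convert to mm: 0.00551383 * 1000 = 5.5138 mm

5.5138 mm


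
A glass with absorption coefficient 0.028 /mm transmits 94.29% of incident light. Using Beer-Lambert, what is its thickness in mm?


Rearrange T = exp(-alpha * thickness):
  thickness = -ln(T) / alpha
  T = 94.29/100 = 0.9429
  ln(T) = -0.0588
  -ln(T) = 0.0588
  thickness = 0.0588 / 0.028 = 2.1 mm

2.1 mm


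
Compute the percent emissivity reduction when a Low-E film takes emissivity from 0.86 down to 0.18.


Percentage reduction = (1 - coated/uncoated) * 100
  Ratio = 0.18 / 0.86 = 0.2093
  Reduction = (1 - 0.2093) * 100 = 79.1%

79.1%


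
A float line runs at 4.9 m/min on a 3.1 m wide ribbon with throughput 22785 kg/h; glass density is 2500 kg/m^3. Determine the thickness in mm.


Ribbon cross-section from mass balance:
  Volume rate = throughput / density = 22785 / 2500 = 9.114 m^3/h
  thickness = volume rate / (speed * 60 * width), i.e.
  thickness = throughput / (60 * speed * width * density) * 1000
  thickness = 22785 / (60 * 4.9 * 3.1 * 2500) * 1000 = 10.0 mm

10.0 mm


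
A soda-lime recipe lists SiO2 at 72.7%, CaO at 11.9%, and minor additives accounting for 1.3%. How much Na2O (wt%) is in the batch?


Pieces sum to 100%:
  Na2O = 100 - (SiO2 + CaO + others)
  Na2O = 100 - (72.7 + 11.9 + 1.3) = 14.1%

14.1%


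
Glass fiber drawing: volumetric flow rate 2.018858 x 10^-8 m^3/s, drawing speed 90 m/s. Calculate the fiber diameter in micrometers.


Cross-sectional area from continuity:
  A = Q / v = 2.018858 x 10^-8 / 90 = 2.243176 x 10^-10 m^2
Diameter from circular cross-section:
  d = sqrt(4A / pi) * 10^6 (m -> um)
  d = sqrt(4 * 2.243176 x 10^-10 / pi) * 10^6 = 16.9 um

16.9 um


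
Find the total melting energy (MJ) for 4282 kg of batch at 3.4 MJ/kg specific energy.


Total energy = mass * specific energy
  E = 4282 * 3.4 = 14558.8 MJ

14558.8 MJ


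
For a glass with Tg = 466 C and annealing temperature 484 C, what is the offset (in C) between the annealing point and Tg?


Offset = T_anneal - Tg:
  offset = 484 - 466 = 18 C

18 C


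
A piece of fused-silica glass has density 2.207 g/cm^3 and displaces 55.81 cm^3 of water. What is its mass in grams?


Rearrange rho = m / V:
  m = rho * V
  m = 2.207 * 55.81 = 123.173 g

123.173 g


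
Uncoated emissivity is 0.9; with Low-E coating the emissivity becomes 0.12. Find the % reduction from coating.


Percentage reduction = (1 - coated/uncoated) * 100
  Ratio = 0.12 / 0.9 = 0.1333
  Reduction = (1 - 0.1333) * 100 = 86.7%

86.7%


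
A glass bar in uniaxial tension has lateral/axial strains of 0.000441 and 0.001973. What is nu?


Poisson's ratio: nu = lateral strain / axial strain
  nu = 0.000441 / 0.001973 = 0.2235

0.2235


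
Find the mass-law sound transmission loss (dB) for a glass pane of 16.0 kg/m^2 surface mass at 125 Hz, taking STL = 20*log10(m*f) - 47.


Mass law: STL = 20 * log10(m * f) - 47
  m * f = 16.0 * 125 = 2000
  log10(2000) = 3.30103
  STL = 20 * 3.30103 - 47 = 66.0206 - 47 = 19.0 dB

19.0 dB


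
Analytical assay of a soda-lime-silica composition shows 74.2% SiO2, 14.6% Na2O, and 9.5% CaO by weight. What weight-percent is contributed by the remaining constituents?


Sum the three major oxides:
  SiO2 + Na2O + CaO = 74.2 + 14.6 + 9.5 = 98.3%
Subtract from 100%:
  Others = 100 - 98.3 = 1.7%

1.7%


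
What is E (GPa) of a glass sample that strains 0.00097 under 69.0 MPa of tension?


Young's modulus: E = stress / strain
  E = 69.0 MPa / 0.00097 = 71134.02 MPa
Convert to GPa: 71134.02 / 1000 = 71.13 GPa

71.13 GPa


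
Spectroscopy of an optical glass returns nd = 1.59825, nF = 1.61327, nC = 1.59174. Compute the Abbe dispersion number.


Abbe number formula: Vd = (nd - 1) / (nF - nC)
  nd - 1 = 1.59825 - 1 = 0.59825
  nF - nC = 1.61327 - 1.59174 = 0.02153
  Vd = 0.59825 / 0.02153 = 27.79

27.79


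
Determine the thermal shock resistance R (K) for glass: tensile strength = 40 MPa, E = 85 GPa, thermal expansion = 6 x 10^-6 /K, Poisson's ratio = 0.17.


Thermal shock resistance: R = sigma * (1 - nu) / (E * alpha)
  Numerator = 40 * (1 - 0.17) = 33.2
  Denominator = 85 * 1000 * (6 x 10^-6) = 0.51
  R = 33.2 / 0.51 = 65.1 K

65.1 K


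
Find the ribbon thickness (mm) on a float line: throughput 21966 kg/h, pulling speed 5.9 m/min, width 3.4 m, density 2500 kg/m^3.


Ribbon cross-section from mass balance:
  Volume rate = throughput / density = 21966 / 2500 = 8.7864 m^3/h
  thickness = volume rate / (speed * 60 * width), i.e.
  thickness = throughput / (60 * speed * width * density) * 1000
  thickness = 21966 / (60 * 5.9 * 3.4 * 2500) * 1000 = 7.3 mm

7.3 mm


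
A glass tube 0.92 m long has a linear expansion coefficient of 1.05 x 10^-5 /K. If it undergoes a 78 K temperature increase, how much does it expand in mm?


Thermal expansion formula: dL = alpha * L0 * dT
  dL = (1.05 x 10^-5) * 0.92 * 78 = 0.00075348 m
Convert to mm: 0.00075348 * 1000 = 0.7535 mm

0.7535 mm


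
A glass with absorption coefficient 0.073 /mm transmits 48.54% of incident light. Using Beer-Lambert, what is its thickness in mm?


Rearrange T = exp(-alpha * thickness):
  thickness = -ln(T) / alpha
  T = 48.54/100 = 0.4854
  ln(T) = -0.72278
  -ln(T) = 0.72278
  thickness = 0.72278 / 0.073 = 9.9 mm

9.9 mm


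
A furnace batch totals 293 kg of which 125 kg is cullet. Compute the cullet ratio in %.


Cullet ratio = (cullet mass / total batch mass) * 100
  Ratio = 125 / 293 * 100 = 42.66%

42.66%


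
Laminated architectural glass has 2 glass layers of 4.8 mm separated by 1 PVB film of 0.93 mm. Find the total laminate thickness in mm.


Total thickness = glass contribution + PVB contribution
  Glass: 2 * 4.8 = 9.6 mm
  PVB: 1 * 0.93 = 0.93 mm
  Total = 9.6 + 0.93 = 10.53 mm

10.53 mm


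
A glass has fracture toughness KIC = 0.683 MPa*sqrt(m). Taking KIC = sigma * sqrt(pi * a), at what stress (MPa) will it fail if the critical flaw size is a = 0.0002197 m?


Rearrange KIC = sigma * sqrt(pi * a):
  sigma = KIC / sqrt(pi * a)
  sqrt(pi * 0.0002197) = 0.026272
  sigma = 0.683 / 0.026272 = 26.0 MPa

26.0 MPa


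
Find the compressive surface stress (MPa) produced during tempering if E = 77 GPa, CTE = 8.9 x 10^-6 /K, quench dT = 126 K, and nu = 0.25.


Tempering stress: sigma = E * alpha * dT / (1 - nu)
  E (MPa) = 77 * 1000 = 77000
  Numerator = 77000 * (8.9 x 10^-6) * 126 = 86.3478
  Denominator = 1 - 0.25 = 0.75
  sigma = 86.3478 / 0.75 = 115.1 MPa

115.1 MPa


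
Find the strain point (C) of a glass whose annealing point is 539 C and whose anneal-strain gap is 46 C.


Strain point = annealing point - difference:
  T_strain = 539 - 46 = 493 C

493 C


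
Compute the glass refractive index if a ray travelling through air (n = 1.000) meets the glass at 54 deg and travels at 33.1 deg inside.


Apply Snell's law: n1 * sin(theta1) = n2 * sin(theta2)
  n2 = n1 * sin(theta1) / sin(theta2)
  sin(54) = 0.809017
  sin(33.1) = 0.546102
  n2 = 1.000 * 0.809017 / 0.546102 = 1.4814

1.4814


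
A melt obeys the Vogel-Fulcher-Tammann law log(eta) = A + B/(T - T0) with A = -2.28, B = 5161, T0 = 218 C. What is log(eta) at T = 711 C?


VFT equation: log(eta) = A + B / (T - T0)
  T - T0 = 711 - 218 = 493
  B / (T - T0) = 5161 / 493 = 10.469
  log(eta) = -2.28 + 10.469 = 8.189

8.189


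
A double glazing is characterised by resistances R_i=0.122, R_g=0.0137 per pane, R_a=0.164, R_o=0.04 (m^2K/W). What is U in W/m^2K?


Total thermal resistance (series):
  R_total = R_in + R_glass + R_air + R_glass + R_out
  R_total = 0.122 + 0.0137 + 0.164 + 0.0137 + 0.04 = 0.3534 m^2K/W
U-value = 1 / R_total = 1 / 0.3534 = 2.83 W/m^2K

2.83 W/m^2K


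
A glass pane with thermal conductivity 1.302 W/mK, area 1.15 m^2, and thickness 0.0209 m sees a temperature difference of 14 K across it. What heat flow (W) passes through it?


Fourier's law: Q = k * A * dT / t
  Q = 1.302 * 1.15 * 14 / 0.0209
  Q = 20.9622 / 0.0209 = 1003 W

1003 W


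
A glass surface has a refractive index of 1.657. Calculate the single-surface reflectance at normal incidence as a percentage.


Fresnel reflectance at normal incidence:
  R = ((n - 1)/(n + 1))^2
  (n - 1)/(n + 1) = (1.657 - 1)/(1.657 + 1) = 0.247271
  R = 0.247271^2 = 0.0611429
  R(%) = 0.0611429 * 100 = 6.114%

6.114%


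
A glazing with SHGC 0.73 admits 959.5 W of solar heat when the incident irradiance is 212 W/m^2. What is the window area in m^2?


Rearrange Q = Area * SHGC * Irradiance:
  Area = Q / (SHGC * Irradiance)
  Area = 959.5 / (0.73 * 212) = 6.2 m^2

6.2 m^2


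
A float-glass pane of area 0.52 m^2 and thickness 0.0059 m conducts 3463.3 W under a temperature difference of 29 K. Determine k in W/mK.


Fourier's law rearranged: k = Q * t / (A * dT)
  Numerator = 3463.3 * 0.0059 = 20.43347
  Denominator = 0.52 * 29 = 15.08
  k = 20.43347 / 15.08 = 1.355 W/mK

1.355 W/mK


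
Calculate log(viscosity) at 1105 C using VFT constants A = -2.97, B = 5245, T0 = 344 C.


VFT equation: log(eta) = A + B / (T - T0)
  T - T0 = 1105 - 344 = 761
  B / (T - T0) = 5245 / 761 = 6.892
  log(eta) = -2.97 + 6.892 = 3.922

3.922


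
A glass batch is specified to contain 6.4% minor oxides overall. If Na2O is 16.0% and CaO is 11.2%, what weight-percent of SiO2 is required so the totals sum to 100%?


Known pieces sum to 100%:
  SiO2 = 100 - (others + Na2O + CaO)
  SiO2 = 100 - (6.4 + 16.0 + 11.2) = 66.4%

66.4%


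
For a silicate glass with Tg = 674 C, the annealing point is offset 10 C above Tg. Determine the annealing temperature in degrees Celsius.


The annealing temperature is Tg plus the offset:
  T_anneal = 674 + 10 = 684 C

684 C


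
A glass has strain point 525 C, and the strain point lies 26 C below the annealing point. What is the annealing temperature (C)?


T_anneal = T_strain + gap:
  T_anneal = 525 + 26 = 551 C

551 C


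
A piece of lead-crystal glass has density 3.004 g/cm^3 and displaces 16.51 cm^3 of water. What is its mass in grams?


Rearrange rho = m / V:
  m = rho * V
  m = 3.004 * 16.51 = 49.596 g

49.596 g


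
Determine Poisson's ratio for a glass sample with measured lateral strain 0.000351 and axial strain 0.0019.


Poisson's ratio: nu = lateral strain / axial strain
  nu = 0.000351 / 0.0019 = 0.1847

0.1847


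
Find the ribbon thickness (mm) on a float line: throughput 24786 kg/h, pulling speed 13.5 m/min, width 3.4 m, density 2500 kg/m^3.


Ribbon cross-section from mass balance:
  Volume rate = throughput / density = 24786 / 2500 = 9.9144 m^3/h
  thickness = volume rate / (speed * 60 * width), i.e.
  thickness = throughput / (60 * speed * width * density) * 1000
  thickness = 24786 / (60 * 13.5 * 3.4 * 2500) * 1000 = 3.6 mm

3.6 mm


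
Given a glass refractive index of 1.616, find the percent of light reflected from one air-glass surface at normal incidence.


Fresnel reflectance at normal incidence:
  R = ((n - 1)/(n + 1))^2
  (n - 1)/(n + 1) = (1.616 - 1)/(1.616 + 1) = 0.235474
  R = 0.235474^2 = 0.055448
  R(%) = 0.055448 * 100 = 5.545%

5.545%


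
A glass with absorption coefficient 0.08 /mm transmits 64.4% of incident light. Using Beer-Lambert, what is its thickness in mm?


Rearrange T = exp(-alpha * thickness):
  thickness = -ln(T) / alpha
  T = 64.4/100 = 0.644
  ln(T) = -0.44006
  -ln(T) = 0.44006
  thickness = 0.44006 / 0.08 = 5.5 mm

5.5 mm


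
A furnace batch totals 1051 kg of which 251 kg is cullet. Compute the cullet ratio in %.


Cullet ratio = (cullet mass / total batch mass) * 100
  Ratio = 251 / 1051 * 100 = 23.88%

23.88%


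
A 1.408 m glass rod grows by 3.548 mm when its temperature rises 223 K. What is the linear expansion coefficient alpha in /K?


Rearrange dL = alpha * L0 * dT for alpha:
  alpha = dL / (L0 * dT)
  alpha = (3.548 / 1000) / (1.408 * 223) = 0.0000113 /K = 1.13 x 10^-5 /K

1.13 x 10^-5 /K


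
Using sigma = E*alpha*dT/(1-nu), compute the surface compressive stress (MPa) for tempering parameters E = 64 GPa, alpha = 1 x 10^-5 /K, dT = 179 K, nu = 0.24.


Tempering stress: sigma = E * alpha * dT / (1 - nu)
  E (MPa) = 64 * 1000 = 64000
  Numerator = 64000 * (1 x 10^-5) * 179 = 114.56
  Denominator = 1 - 0.24 = 0.76
  sigma = 114.56 / 0.76 = 150.7 MPa

150.7 MPa


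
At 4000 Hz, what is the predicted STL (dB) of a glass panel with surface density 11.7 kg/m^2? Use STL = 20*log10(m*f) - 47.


Mass law: STL = 20 * log10(m * f) - 47
  m * f = 11.7 * 4000 = 46800
  log10(46800) = 4.67025
  STL = 20 * 4.67025 - 47 = 93.405 - 47 = 46.4 dB

46.4 dB


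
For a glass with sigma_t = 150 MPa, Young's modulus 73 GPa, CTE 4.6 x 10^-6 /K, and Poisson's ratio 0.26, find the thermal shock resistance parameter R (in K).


Thermal shock resistance: R = sigma * (1 - nu) / (E * alpha)
  Numerator = 150 * (1 - 0.26) = 111.0
  Denominator = 73 * 1000 * (4.6 x 10^-6) = 0.3358
  R = 111.0 / 0.3358 = 330.6 K

330.6 K


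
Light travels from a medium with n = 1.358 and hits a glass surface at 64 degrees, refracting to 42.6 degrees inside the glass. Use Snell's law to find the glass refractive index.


Apply Snell's law: n1 * sin(theta1) = n2 * sin(theta2)
  n2 = n1 * sin(theta1) / sin(theta2)
  sin(64) = 0.898794
  sin(42.6) = 0.676876
  n2 = 1.358 * 0.898794 / 0.676876 = 1.8032

1.8032


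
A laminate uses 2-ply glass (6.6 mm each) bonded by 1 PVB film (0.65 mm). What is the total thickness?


Total thickness = glass contribution + PVB contribution
  Glass: 2 * 6.6 = 13.2 mm
  PVB: 1 * 0.65 = 0.65 mm
  Total = 13.2 + 0.65 = 13.85 mm

13.85 mm


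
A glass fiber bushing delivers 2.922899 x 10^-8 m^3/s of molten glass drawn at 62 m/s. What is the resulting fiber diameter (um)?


Cross-sectional area from continuity:
  A = Q / v = 2.922899 x 10^-8 / 62 = 4.714353 x 10^-10 m^2
Diameter from circular cross-section:
  d = sqrt(4A / pi) * 10^6 (m -> um)
  d = sqrt(4 * 4.714353 x 10^-10 / pi) * 10^6 = 24.5 um

24.5 um


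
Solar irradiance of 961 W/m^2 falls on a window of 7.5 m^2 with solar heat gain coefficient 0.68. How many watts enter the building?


Solar heat gain: Q = Area * SHGC * Irradiance
  Q = 7.5 * 0.68 * 961 = 4901.1 W

4901.1 W


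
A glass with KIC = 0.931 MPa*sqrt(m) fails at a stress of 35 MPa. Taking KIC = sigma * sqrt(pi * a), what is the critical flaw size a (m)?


Rearrange KIC = sigma * sqrt(pi * a):
  sqrt(pi * a) = KIC / sigma
  sqrt(pi * a) = 0.931 / 35 = 0.0266
  a = (KIC / sigma)^2 / pi
  a = 0.0266^2 / pi = 0.0002252 m

0.0002252 m


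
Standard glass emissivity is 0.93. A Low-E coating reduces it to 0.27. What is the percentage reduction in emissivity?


Percentage reduction = (1 - coated/uncoated) * 100
  Ratio = 0.27 / 0.93 = 0.2903
  Reduction = (1 - 0.2903) * 100 = 71.0%

71.0%


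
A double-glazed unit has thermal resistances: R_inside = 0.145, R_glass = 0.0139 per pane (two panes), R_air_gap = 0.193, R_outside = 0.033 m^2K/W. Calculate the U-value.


Total thermal resistance (series):
  R_total = R_in + R_glass + R_air + R_glass + R_out
  R_total = 0.145 + 0.0139 + 0.193 + 0.0139 + 0.033 = 0.3988 m^2K/W
U-value = 1 / R_total = 1 / 0.3988 = 2.508 W/m^2K

2.508 W/m^2K
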